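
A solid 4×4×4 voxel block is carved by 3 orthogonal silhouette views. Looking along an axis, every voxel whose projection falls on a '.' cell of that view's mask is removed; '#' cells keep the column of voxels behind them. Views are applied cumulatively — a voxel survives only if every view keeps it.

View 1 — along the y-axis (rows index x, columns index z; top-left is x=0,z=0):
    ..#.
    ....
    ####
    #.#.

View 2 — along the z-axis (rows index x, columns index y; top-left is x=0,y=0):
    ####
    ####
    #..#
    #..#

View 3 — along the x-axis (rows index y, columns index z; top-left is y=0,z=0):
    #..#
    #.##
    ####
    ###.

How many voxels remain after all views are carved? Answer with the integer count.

full grid |V| = 64
carve view 1 (along y, XZ-mask fill 7/16): 28 voxels remain
carve view 2 (along z, XY-mask fill 12/16): 16 voxels remain
carve view 3 (along x, YZ-mask fill 12/16): 11 voxels remain

11 voxels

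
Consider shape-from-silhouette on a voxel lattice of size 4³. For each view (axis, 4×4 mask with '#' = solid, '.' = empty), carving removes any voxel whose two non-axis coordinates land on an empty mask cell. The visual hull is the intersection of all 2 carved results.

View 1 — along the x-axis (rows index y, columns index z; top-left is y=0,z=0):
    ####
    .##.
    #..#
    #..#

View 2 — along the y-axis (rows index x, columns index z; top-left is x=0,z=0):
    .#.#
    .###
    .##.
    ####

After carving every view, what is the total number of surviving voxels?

initial block: 4^3 = 64
V1 x: intersect with YZ mask (10 set) -- 40 left
V2 y: intersect with XZ mask (11 set) -- 26 left

remaining voxels: 26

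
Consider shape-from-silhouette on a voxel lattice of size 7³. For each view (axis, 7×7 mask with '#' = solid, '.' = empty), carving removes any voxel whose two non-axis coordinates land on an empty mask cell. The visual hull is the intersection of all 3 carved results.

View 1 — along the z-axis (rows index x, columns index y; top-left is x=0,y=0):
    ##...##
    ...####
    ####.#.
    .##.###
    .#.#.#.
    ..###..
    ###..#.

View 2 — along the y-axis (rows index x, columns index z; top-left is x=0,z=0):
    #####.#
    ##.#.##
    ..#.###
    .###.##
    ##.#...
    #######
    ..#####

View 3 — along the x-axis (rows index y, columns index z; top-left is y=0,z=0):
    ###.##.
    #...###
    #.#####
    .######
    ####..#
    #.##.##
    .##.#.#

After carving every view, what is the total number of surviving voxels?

100 voxels

start: 7×7×7 = 343 voxels
[1] z-view keeps 28 columns → grid now 196
[2] y-view keeps 35 columns → grid now 139
[3] x-view keeps 35 columns → grid now 100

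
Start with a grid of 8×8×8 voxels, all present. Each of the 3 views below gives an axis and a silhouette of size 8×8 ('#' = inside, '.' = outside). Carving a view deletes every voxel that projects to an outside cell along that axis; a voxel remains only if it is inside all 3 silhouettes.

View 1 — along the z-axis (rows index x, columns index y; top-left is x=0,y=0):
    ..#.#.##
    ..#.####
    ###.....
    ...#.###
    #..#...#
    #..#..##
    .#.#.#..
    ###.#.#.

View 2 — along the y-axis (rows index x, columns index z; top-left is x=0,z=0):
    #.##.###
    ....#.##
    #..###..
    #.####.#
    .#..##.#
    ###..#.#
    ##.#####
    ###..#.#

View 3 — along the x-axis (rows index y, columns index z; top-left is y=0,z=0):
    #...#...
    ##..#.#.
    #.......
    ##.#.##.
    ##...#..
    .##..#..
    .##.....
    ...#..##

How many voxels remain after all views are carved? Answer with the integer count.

before carving: 512 voxels (8×8×8)
  1. axis=2 (XY plane), |mask|=31  ⇒  voxels=248
  2. axis=1 (XZ plane), |mask|=40  ⇒  voxels=153
  3. axis=0 (YZ plane), |mask|=23  ⇒  voxels=53

53 voxels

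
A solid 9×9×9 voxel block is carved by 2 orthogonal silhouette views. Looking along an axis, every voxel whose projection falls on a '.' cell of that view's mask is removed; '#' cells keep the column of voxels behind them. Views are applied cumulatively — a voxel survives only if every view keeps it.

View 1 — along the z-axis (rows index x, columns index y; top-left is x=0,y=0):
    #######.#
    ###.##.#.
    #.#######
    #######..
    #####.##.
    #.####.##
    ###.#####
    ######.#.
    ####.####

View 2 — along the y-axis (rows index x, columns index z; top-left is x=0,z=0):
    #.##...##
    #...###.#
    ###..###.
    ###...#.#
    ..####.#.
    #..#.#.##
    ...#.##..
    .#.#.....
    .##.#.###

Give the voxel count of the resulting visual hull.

before carving: 729 voxels (9×9×9)
step 1: project along z, AND mask (66/81) → |grid| = 594
step 2: project along y, AND mask (42/81) → |grid| = 309

309 voxels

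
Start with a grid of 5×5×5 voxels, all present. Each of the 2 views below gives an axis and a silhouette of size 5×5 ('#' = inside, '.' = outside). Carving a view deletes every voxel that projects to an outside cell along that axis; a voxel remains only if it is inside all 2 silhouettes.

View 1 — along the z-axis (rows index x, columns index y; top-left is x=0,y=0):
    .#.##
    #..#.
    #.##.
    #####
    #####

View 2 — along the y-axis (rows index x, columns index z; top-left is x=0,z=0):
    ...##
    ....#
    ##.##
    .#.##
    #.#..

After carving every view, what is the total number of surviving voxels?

initial block: 5^3 = 125
  1. axis=2 (XY plane), |mask|=18  ⇒  voxels=90
  2. axis=1 (XZ plane), |mask|=12  ⇒  voxels=45

voxel count = 45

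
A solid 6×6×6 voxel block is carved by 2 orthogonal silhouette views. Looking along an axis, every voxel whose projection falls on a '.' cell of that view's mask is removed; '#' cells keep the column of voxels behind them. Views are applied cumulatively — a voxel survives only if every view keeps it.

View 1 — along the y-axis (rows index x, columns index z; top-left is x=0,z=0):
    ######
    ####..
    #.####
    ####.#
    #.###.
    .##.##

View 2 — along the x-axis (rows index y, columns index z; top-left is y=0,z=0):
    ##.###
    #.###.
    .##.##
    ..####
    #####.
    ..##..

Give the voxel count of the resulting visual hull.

full grid |V| = 216
carve view 1 (along y, XZ-mask fill 28/36): 168 voxels remain
carve view 2 (along x, YZ-mask fill 24/36): 114 voxels remain

114 voxels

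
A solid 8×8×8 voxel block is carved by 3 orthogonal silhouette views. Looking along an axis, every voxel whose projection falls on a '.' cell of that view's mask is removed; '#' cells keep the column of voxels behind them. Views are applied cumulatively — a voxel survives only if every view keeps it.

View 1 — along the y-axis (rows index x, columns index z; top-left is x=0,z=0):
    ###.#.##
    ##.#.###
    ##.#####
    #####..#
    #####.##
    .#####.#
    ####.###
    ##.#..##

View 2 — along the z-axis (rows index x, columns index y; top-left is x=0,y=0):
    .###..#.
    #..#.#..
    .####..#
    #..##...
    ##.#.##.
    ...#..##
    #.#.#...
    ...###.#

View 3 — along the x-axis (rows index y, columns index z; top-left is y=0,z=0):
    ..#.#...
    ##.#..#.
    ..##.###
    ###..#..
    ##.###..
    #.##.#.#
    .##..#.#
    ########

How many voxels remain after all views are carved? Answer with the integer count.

full grid |V| = 512
step 1: project along y, AND mask (50/64) → |grid| = 400
step 2: project along z, AND mask (30/64) → |grid| = 189
step 3: project along x, AND mask (37/64) → |grid| = 103

103 voxels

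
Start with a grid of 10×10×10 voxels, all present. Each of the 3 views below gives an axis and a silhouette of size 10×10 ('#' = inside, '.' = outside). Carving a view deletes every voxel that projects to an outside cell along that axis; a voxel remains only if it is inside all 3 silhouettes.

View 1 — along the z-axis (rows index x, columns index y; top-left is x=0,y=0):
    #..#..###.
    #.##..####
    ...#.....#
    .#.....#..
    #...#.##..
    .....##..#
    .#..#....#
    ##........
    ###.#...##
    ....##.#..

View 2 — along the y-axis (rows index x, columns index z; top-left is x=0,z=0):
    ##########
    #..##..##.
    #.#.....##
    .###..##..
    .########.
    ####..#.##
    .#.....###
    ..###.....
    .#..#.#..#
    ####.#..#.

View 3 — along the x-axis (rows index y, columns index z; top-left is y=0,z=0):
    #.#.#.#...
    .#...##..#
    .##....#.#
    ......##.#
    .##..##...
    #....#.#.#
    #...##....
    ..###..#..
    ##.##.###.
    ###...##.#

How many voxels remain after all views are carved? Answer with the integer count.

start: 10×10×10 = 1000 voxels
carve view 1 (along z, XY-mask fill 37/100): 370 voxels remain
carve view 2 (along y, XZ-mask fill 56/100): 216 voxels remain
carve view 3 (along x, YZ-mask fill 43/100): 97 voxels remain

97 voxels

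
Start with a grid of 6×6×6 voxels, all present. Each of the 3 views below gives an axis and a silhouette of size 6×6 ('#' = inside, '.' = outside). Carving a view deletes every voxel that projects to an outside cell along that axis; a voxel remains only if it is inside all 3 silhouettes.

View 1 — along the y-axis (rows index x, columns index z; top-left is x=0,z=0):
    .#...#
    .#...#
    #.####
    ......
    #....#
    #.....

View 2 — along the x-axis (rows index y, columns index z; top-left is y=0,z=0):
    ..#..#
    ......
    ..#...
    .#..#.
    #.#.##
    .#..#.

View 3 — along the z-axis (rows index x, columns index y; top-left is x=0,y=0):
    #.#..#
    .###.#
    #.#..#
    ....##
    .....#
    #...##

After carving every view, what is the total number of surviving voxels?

9 voxels

before carving: 216 voxels (6×6×6)
carve view 1 (along y, XZ-mask fill 12/36): 72 voxels remain
carve view 2 (along x, YZ-mask fill 11/36): 21 voxels remain
carve view 3 (along z, XY-mask fill 16/36): 9 voxels remain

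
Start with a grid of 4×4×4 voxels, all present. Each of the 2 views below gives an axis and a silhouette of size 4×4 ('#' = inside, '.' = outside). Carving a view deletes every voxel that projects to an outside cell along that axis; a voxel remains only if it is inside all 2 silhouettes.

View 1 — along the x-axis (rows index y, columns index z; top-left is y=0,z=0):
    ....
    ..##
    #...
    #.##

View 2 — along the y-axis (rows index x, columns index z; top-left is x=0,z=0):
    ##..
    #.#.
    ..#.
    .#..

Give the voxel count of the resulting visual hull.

full grid |V| = 64
step 1: project along x, AND mask (6/16) → |grid| = 24
step 2: project along y, AND mask (6/16) → |grid| = 8

voxel count = 8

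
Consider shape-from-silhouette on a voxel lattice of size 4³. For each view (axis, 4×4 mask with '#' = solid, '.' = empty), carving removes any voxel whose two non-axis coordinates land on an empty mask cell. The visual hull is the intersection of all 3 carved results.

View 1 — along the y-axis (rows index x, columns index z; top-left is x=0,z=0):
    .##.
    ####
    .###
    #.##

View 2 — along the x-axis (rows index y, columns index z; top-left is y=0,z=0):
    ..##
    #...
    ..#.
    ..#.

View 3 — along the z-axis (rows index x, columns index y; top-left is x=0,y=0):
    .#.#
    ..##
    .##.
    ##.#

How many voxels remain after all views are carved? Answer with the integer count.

voxel count = 8

start: 4×4×4 = 64 voxels
after view 1 [y-axis, 12 of 16 cells solid] → remaining = 48
after view 2 [x-axis, 5 of 16 cells solid] → remaining = 17
after view 3 [z-axis, 9 of 16 cells solid] → remaining = 8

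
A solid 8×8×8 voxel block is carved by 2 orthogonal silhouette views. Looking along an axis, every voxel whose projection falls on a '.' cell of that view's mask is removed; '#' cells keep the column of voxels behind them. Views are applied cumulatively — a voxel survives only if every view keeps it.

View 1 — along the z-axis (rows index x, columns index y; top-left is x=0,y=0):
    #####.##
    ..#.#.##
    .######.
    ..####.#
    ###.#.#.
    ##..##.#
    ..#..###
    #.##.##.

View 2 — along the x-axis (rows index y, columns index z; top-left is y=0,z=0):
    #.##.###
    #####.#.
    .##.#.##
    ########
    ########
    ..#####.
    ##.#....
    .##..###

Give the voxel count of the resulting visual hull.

before carving: 512 voxels (8×8×8)
step 1: project along z, AND mask (41/64) → |grid| = 328
step 2: project along x, AND mask (46/64) → |grid| = 231

voxel count = 231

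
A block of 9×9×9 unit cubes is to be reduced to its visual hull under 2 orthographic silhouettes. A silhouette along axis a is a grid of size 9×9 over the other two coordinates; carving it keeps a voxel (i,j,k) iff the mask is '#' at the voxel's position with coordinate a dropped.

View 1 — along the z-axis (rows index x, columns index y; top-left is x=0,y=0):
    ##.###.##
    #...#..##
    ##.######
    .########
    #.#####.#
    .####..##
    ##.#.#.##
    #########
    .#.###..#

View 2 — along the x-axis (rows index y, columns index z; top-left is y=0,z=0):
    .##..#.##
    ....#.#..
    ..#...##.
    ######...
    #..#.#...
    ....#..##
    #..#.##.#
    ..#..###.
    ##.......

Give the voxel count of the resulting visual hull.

before carving: 729 voxels (9×9×9)
  1. axis=2 (XY plane), |mask|=60  ⇒  voxels=540
  2. axis=0 (YZ plane), |mask|=33  ⇒  voxels=215

|visual hull| = 215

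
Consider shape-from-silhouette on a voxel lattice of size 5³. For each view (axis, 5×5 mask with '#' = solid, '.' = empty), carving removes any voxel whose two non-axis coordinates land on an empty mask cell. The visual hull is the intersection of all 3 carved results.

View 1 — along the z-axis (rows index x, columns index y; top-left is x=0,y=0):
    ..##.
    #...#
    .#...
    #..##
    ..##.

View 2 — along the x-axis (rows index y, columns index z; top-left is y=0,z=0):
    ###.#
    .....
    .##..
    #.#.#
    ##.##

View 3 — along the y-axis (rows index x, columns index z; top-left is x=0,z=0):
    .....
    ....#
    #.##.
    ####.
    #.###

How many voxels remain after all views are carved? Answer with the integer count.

14 voxels

initial block: 5^3 = 125
[1] z-view keeps 10 columns → grid now 50
[2] x-view keeps 13 columns → grid now 29
[3] y-view keeps 12 columns → grid now 14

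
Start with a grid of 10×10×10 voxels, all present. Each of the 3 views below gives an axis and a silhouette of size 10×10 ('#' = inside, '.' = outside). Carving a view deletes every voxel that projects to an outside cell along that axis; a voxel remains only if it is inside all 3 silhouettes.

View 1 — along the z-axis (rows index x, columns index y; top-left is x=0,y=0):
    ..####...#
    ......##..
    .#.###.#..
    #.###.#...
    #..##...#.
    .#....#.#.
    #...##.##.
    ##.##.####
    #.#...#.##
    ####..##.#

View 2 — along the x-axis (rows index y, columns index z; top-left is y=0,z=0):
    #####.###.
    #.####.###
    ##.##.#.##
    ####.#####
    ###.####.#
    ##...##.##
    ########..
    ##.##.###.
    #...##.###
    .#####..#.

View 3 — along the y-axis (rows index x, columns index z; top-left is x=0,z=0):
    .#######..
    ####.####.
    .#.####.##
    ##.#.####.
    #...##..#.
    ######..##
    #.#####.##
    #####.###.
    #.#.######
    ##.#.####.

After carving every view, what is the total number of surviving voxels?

start: 10×10×10 = 1000 voxels
  1. axis=2 (XY plane), |mask|=49  ⇒  voxels=490
  2. axis=0 (YZ plane), |mask|=73  ⇒  voxels=365
  3. axis=1 (XZ plane), |mask|=72  ⇒  voxels=266

remaining voxels: 266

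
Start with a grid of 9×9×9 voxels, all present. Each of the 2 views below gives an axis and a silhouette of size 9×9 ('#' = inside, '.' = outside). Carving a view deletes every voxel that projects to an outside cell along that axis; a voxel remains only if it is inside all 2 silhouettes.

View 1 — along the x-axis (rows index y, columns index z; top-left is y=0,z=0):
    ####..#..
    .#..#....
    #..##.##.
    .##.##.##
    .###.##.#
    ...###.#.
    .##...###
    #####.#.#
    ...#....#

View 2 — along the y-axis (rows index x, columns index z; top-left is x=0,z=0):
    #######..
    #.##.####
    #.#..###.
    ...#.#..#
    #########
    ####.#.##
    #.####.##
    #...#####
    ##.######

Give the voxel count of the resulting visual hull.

265 voxels

before carving: 729 voxels (9×9×9)
step 1: project along x, AND mask (42/81) → |grid| = 378
step 2: project along y, AND mask (59/81) → |grid| = 265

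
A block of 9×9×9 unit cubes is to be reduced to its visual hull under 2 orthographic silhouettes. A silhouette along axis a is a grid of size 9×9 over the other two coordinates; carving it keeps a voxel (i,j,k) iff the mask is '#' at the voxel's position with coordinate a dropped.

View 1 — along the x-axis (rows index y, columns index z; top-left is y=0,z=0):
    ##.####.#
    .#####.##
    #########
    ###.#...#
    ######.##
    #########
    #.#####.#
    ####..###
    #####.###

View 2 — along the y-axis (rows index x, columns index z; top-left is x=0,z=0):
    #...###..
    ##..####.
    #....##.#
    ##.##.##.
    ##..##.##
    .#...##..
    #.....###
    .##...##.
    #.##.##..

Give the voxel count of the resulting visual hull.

remaining voxels: 301

start: 9×9×9 = 729 voxels
carve view 1 (along x, YZ-mask fill 67/81): 603 voxels remain
carve view 2 (along y, XZ-mask fill 42/81): 301 voxels remain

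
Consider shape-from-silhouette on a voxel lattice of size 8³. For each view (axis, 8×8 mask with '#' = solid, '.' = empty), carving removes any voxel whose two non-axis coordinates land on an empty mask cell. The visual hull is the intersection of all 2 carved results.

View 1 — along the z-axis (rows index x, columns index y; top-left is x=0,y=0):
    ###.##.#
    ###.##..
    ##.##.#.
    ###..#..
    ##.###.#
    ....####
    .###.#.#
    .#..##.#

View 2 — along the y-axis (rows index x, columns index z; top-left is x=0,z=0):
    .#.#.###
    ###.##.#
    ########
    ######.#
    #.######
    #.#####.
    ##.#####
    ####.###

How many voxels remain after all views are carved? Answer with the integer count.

remaining voxels: 257

before carving: 512 voxels (8×8×8)
  1. axis=2 (XY plane), |mask|=39  ⇒  voxels=312
  2. axis=1 (XZ plane), |mask|=53  ⇒  voxels=257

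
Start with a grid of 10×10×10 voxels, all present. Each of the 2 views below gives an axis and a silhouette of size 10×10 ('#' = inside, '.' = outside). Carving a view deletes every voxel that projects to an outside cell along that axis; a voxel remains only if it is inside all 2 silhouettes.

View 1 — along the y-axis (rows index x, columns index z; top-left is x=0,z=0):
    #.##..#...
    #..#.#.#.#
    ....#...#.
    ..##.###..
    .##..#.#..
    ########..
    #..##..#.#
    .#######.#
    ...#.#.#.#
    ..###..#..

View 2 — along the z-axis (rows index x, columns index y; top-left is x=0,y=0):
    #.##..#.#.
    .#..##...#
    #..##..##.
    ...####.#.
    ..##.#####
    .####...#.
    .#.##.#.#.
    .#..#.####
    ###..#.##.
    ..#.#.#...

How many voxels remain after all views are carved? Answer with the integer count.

|visual hull| = 252

initial block: 10^3 = 1000
after view 1 [y-axis, 49 of 100 cells solid] → remaining = 490
after view 2 [z-axis, 51 of 100 cells solid] → remaining = 252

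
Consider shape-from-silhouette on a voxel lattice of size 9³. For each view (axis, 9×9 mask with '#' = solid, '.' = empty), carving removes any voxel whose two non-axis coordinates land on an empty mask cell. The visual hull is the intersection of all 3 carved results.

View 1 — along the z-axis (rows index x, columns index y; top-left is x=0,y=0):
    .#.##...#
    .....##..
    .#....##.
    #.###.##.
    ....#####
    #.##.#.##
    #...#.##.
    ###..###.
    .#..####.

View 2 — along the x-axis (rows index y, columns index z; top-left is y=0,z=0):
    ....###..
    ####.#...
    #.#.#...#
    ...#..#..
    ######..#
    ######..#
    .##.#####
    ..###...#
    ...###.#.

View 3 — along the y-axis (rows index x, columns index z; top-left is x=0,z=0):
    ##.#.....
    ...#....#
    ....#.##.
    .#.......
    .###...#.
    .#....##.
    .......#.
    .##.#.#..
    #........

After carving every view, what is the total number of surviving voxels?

full grid |V| = 729
after view 1 [z-axis, 41 of 81 cells solid] → remaining = 369
after view 2 [x-axis, 43 of 81 cells solid] → remaining = 209
after view 3 [y-axis, 22 of 81 cells solid] → remaining = 53

53 voxels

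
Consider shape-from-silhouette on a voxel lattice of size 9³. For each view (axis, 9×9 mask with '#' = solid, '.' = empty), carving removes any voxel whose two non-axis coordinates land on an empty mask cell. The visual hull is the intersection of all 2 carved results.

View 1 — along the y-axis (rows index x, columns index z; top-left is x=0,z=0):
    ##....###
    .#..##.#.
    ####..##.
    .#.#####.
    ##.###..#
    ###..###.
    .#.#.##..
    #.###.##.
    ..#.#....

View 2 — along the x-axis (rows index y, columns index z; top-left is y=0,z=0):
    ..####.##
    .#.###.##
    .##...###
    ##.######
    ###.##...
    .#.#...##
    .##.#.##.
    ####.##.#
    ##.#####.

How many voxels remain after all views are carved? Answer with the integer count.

270 voxels

initial block: 9^3 = 729
  1. axis=1 (XZ plane), |mask|=45  ⇒  voxels=405
  2. axis=0 (YZ plane), |mask|=53  ⇒  voxels=270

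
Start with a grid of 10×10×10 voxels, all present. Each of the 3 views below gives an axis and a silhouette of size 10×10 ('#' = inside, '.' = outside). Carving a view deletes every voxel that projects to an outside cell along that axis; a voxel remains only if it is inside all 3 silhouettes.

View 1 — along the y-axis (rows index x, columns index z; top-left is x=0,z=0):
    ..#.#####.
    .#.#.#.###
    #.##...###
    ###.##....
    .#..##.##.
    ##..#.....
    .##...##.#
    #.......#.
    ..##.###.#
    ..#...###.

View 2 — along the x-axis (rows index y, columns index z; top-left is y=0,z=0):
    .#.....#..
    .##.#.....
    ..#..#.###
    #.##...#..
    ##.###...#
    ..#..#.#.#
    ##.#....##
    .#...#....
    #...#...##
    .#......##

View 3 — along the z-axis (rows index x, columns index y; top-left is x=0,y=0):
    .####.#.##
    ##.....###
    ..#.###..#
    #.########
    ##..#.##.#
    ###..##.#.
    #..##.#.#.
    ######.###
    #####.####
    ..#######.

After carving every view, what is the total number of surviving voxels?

initial block: 10^3 = 1000
after view 1 [y-axis, 48 of 100 cells solid] → remaining = 480
after view 2 [x-axis, 38 of 100 cells solid] → remaining = 187
after view 3 [z-axis, 68 of 100 cells solid] → remaining = 119

voxel count = 119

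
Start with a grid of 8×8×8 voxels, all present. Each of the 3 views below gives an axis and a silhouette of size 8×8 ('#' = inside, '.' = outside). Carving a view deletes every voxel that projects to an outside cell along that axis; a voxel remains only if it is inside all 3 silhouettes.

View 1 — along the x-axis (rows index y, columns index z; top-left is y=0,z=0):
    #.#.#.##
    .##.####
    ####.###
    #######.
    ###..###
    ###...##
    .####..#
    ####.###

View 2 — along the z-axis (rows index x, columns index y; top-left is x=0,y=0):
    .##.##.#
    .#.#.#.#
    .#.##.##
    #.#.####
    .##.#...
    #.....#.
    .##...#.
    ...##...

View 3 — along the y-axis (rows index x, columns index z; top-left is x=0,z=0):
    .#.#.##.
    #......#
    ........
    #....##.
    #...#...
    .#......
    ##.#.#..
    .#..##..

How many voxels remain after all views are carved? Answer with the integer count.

|visual hull| = 52

initial block: 8^3 = 512
V1 x: intersect with YZ mask (48 set) -- 384 left
V2 z: intersect with XY mask (30 set) -- 182 left
V3 y: intersect with XZ mask (19 set) -- 52 left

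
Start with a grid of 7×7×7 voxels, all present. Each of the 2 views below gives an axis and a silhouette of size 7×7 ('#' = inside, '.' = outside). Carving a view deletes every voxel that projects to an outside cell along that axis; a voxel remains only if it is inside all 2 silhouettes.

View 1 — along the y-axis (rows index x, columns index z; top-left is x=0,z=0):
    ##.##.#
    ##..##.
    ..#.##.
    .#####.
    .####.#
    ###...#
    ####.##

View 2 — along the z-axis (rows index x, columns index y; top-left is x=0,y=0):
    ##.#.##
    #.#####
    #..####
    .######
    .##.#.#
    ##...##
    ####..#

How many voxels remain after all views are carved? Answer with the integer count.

voxel count = 160

start: 7×7×7 = 343 voxels
step 1: project along y, AND mask (32/49) → |grid| = 224
step 2: project along z, AND mask (35/49) → |grid| = 160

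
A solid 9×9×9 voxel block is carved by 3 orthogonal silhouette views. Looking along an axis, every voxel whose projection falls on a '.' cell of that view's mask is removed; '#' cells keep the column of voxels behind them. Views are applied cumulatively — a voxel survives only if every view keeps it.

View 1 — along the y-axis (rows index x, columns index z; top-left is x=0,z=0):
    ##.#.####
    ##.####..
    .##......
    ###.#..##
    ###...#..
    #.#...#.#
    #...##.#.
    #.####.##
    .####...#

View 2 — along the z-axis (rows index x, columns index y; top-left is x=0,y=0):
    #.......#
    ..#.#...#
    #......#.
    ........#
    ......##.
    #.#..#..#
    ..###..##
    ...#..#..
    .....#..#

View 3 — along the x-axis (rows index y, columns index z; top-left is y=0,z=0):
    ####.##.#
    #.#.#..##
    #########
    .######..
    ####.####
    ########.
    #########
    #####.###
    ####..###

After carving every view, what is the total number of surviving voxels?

|visual hull| = 92

before carving: 729 voxels (9×9×9)
after view 1 [y-axis, 45 of 81 cells solid] → remaining = 405
after view 2 [z-axis, 23 of 81 cells solid] → remaining = 110
after view 3 [x-axis, 67 of 81 cells solid] → remaining = 92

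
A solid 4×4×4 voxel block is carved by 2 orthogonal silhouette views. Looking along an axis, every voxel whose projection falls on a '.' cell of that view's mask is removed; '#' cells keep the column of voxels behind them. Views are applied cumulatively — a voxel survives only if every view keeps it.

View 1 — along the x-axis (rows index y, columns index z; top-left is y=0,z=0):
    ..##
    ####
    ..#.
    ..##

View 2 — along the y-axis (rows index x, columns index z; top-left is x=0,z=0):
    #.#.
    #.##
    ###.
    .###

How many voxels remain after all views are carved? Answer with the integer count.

27 voxels

start: 4×4×4 = 64 voxels
[1] x-view keeps 9 columns → grid now 36
[2] y-view keeps 11 columns → grid now 27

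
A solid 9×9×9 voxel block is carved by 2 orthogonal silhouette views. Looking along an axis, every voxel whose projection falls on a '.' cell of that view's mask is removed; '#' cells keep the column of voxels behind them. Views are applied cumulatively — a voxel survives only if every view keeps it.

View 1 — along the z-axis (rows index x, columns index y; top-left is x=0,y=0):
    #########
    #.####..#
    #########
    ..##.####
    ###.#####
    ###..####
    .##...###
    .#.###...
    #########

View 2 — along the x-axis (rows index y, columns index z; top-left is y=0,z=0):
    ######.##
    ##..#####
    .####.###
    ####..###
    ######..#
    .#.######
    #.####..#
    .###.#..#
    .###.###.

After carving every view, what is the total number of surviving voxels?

full grid |V| = 729
  1. axis=2 (XY plane), |mask|=63  ⇒  voxels=567
  2. axis=0 (YZ plane), |mask|=60  ⇒  voxels=418

remaining voxels: 418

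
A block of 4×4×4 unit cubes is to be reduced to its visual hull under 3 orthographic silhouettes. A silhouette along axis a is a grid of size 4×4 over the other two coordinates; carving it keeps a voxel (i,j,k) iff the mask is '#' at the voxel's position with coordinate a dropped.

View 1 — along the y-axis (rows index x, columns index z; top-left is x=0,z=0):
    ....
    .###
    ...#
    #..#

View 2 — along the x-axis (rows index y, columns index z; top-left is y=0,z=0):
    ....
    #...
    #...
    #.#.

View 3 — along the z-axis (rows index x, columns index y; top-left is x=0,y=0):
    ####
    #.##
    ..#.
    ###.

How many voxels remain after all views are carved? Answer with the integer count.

initial block: 4^3 = 64
[1] y-view keeps 6 columns → grid now 24
[2] x-view keeps 4 columns → grid now 4
[3] z-view keeps 11 columns → grid now 3

remaining voxels: 3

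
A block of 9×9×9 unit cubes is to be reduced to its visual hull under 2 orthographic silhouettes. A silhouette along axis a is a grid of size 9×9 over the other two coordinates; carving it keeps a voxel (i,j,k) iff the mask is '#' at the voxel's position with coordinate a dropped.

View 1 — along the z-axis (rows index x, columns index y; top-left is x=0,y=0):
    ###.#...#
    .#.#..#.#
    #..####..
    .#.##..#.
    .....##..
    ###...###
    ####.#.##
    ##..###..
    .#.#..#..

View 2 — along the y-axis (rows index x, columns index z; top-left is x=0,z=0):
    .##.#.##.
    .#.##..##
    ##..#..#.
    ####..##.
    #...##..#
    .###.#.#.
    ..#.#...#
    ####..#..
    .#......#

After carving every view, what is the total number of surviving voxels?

start: 9×9×9 = 729 voxels
V1 z: intersect with XY mask (41 set) -- 369 left
V2 y: intersect with XZ mask (39 set) -- 179 left

|visual hull| = 179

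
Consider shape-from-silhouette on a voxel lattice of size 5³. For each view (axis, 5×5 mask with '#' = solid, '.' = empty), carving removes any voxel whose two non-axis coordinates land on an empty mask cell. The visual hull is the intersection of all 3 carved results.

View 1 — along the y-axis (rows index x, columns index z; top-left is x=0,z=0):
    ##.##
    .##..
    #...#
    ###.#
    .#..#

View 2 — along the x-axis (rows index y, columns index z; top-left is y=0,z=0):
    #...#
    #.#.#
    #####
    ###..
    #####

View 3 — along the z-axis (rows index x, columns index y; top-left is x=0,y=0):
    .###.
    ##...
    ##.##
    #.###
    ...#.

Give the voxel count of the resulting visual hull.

start: 5×5×5 = 125 voxels
[1] y-view keeps 14 columns → grid now 70
[2] x-view keeps 18 columns → grid now 53
[3] z-view keeps 14 columns → grid now 30

30 voxels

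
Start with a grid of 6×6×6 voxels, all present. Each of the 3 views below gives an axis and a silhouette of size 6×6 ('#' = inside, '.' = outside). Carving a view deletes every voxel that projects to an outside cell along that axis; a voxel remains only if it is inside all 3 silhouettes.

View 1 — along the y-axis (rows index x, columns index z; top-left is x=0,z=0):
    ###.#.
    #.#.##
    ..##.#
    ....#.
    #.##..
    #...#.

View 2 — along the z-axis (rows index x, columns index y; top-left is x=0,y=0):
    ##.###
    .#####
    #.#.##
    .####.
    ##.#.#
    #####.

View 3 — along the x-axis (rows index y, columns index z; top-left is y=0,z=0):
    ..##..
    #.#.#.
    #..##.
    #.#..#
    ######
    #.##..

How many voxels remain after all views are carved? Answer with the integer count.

start: 6×6×6 = 216 voxels
[1] y-view keeps 17 columns → grid now 102
[2] z-view keeps 27 columns → grid now 78
[3] x-view keeps 20 columns → grid now 53

|visual hull| = 53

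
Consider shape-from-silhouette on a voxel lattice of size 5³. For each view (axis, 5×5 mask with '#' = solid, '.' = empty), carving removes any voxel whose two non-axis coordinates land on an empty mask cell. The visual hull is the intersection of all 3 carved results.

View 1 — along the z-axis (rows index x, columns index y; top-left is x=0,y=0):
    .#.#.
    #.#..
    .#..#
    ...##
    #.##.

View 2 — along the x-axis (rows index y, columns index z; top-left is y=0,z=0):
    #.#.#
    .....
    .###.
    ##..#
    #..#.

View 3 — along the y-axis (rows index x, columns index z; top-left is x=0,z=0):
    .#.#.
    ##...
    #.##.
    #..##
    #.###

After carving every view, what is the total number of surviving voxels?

voxel count = 16

initial block: 5^3 = 125
[1] z-view keeps 11 columns → grid now 55
[2] x-view keeps 11 columns → grid now 25
[3] y-view keeps 14 columns → grid now 16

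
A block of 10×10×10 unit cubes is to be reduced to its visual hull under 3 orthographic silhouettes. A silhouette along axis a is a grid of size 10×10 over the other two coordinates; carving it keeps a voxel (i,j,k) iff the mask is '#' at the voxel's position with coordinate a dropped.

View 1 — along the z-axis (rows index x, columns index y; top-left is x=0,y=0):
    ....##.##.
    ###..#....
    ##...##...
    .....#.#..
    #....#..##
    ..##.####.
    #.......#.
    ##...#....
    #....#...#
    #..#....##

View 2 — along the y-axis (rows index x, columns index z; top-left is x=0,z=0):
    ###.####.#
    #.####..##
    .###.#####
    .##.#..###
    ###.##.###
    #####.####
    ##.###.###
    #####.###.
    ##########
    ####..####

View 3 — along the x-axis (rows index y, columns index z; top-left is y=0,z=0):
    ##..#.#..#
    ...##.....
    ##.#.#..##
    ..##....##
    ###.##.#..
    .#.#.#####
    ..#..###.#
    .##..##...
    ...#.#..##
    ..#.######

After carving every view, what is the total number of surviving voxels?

initial block: 10^3 = 1000
step 1: project along z, AND mask (36/100) → |grid| = 360
step 2: project along y, AND mask (80/100) → |grid| = 292
step 3: project along x, AND mask (50/100) → |grid| = 150

150 voxels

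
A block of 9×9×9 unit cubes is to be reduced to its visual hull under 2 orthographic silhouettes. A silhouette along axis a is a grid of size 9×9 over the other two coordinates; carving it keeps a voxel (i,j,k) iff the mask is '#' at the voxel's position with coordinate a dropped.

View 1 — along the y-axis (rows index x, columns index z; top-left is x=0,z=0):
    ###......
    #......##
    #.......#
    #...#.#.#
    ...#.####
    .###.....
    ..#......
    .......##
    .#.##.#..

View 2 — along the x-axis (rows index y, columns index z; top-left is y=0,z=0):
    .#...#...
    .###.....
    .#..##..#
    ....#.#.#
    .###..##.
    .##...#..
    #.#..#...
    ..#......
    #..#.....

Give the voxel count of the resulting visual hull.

voxel count = 76

before carving: 729 voxels (9×9×9)
[1] y-view keeps 27 columns → grid now 243
[2] x-view keeps 26 columns → grid now 76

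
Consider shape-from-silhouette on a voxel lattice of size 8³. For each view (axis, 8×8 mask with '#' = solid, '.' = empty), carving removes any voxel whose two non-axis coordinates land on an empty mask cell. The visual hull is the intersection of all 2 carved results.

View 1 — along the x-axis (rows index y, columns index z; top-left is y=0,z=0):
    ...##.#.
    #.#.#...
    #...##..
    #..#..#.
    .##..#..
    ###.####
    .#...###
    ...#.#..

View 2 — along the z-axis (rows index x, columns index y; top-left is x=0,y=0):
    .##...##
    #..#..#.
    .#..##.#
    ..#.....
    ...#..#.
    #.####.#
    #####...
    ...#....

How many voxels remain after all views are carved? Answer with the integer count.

86 voxels

start: 8×8×8 = 512 voxels
V1 x: intersect with YZ mask (28 set) -- 224 left
V2 z: intersect with XY mask (26 set) -- 86 left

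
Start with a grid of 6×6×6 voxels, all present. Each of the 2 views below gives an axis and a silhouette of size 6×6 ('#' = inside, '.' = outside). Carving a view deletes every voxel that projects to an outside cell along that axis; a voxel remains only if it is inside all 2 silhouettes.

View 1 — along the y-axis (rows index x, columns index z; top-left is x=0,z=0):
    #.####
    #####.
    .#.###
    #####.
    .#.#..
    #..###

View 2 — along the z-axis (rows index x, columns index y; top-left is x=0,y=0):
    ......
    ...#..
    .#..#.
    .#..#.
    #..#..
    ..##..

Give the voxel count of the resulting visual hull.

before carving: 216 voxels (6×6×6)
carve view 1 (along y, XZ-mask fill 25/36): 150 voxels remain
carve view 2 (along z, XY-mask fill 9/36): 35 voxels remain

voxel count = 35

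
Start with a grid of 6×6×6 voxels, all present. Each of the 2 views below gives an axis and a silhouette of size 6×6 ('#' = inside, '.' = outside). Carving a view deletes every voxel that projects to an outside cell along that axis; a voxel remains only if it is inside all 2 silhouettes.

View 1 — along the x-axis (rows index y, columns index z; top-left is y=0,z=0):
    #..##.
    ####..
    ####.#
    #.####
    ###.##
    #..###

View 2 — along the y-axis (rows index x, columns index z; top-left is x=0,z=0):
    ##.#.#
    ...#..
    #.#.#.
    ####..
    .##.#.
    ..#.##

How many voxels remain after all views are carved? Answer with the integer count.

initial block: 6^3 = 216
[1] x-view keeps 26 columns → grid now 156
[2] y-view keeps 18 columns → grid now 78

|visual hull| = 78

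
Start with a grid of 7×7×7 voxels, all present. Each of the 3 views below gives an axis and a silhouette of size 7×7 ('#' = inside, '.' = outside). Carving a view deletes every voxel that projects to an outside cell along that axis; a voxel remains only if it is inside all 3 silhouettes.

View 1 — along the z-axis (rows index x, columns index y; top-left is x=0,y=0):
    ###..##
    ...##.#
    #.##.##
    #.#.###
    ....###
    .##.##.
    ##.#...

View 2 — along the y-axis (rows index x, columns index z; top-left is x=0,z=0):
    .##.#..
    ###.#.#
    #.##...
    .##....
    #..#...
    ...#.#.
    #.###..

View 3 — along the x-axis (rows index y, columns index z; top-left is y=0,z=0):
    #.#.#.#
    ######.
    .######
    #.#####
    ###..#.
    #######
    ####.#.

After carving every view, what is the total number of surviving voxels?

initial block: 7^3 = 343
  1. axis=2 (XY plane), |mask|=28  ⇒  voxels=196
  2. axis=1 (XZ plane), |mask|=21  ⇒  voxels=81
  3. axis=0 (YZ plane), |mask|=38  ⇒  voxels=68

68 voxels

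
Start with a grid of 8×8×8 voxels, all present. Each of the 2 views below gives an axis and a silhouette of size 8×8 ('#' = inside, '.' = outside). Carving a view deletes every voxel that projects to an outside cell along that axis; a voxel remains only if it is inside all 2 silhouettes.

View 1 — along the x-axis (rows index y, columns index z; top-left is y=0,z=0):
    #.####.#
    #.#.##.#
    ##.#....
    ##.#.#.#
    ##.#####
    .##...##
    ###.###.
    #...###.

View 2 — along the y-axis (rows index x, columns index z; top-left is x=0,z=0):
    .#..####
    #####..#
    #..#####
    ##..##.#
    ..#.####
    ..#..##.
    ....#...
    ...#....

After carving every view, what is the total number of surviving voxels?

start: 8×8×8 = 512 voxels
after view 1 [x-axis, 40 of 64 cells solid] → remaining = 320
after view 2 [y-axis, 32 of 64 cells solid] → remaining = 161

|visual hull| = 161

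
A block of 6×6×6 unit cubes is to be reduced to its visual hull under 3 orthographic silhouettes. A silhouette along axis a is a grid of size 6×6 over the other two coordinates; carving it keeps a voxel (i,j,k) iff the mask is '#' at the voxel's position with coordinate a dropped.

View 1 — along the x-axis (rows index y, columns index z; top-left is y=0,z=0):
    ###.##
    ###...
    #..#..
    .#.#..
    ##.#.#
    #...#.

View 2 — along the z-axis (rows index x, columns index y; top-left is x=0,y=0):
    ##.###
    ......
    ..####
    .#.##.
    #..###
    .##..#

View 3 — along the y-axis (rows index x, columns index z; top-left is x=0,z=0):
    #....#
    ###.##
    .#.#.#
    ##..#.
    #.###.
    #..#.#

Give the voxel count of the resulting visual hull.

29 voxels

start: 6×6×6 = 216 voxels
  1. axis=0 (YZ plane), |mask|=18  ⇒  voxels=108
  2. axis=2 (XY plane), |mask|=19  ⇒  voxels=55
  3. axis=1 (XZ plane), |mask|=20  ⇒  voxels=29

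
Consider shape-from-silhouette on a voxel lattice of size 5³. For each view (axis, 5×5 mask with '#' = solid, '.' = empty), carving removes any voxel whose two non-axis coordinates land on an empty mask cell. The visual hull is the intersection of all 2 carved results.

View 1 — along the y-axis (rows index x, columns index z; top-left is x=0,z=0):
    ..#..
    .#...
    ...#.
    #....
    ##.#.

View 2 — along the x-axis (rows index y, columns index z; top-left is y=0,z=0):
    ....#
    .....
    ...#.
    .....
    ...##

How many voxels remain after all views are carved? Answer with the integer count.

before carving: 125 voxels (5×5×5)
carve view 1 (along y, XZ-mask fill 7/25): 35 voxels remain
carve view 2 (along x, YZ-mask fill 4/25): 4 voxels remain

4 voxels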